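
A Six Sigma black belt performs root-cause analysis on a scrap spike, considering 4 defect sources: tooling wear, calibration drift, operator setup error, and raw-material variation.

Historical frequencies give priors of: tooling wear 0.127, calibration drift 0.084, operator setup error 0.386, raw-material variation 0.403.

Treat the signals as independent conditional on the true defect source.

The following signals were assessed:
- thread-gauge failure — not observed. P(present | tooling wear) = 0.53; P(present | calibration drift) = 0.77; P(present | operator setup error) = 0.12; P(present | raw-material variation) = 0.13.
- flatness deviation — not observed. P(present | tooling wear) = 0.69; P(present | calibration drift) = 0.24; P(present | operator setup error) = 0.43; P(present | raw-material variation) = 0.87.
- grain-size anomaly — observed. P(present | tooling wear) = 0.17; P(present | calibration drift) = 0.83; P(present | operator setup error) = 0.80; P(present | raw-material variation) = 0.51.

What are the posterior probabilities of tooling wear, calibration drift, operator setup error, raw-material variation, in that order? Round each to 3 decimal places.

0.016, 0.063, 0.801, 0.120

By Bayes' rule with conditional independence, the unnormalized weight for each hypothesis is prior × ∏ likelihoods (using 1 − P(present | H) for each absent signal):
  tooling wear: 0.127 × (1 − 0.53) × (1 − 0.69) × 0.17 = 0.0031457
  calibration drift: 0.084 × (1 − 0.77) × (1 − 0.24) × 0.83 = 0.012187
  operator setup error: 0.386 × (1 − 0.12) × (1 − 0.43) × 0.80 = 0.15489
  raw-material variation: 0.403 × (1 − 0.13) × (1 − 0.87) × 0.51 = 0.023245
The unnormalized weights sum to 0.19347.
P(tooling wear | evidence) = 0.0031457 / 0.19347 ≈ 0.016
P(calibration drift | evidence) = 0.012187 / 0.19347 ≈ 0.063
P(operator setup error | evidence) = 0.15489 / 0.19347 ≈ 0.801
P(raw-material variation | evidence) = 0.023245 / 0.19347 ≈ 0.120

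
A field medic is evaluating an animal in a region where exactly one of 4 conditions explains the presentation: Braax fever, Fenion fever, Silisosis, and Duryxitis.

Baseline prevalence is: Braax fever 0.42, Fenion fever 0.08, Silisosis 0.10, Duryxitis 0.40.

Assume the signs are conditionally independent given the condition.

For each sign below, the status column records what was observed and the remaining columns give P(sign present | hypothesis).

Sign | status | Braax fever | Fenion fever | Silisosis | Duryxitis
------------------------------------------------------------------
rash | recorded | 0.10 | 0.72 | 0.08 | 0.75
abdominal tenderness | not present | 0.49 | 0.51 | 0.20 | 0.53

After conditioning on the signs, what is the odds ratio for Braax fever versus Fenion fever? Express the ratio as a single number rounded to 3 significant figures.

Posterior odds equal prior odds times the likelihood ratio; only the two competing hypotheses matter (using 1 − P(present | H) for each absent sign).
  Braax fever: 0.42 × 0.10 × (1 − 0.49) = 0.02142
  Fenion fever: 0.08 × 0.72 × (1 − 0.51) = 0.028224
Odds(Braax fever : Fenion fever) = 0.02142 / 0.028224 ≈ 0.759.

0.759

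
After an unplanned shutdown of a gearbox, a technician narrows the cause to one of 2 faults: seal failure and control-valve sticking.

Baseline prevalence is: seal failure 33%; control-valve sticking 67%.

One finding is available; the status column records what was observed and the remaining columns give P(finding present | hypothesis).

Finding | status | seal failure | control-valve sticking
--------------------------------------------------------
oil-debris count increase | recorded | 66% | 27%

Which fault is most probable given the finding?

seal failure

By Bayes' rule, the unnormalized weight for each hypothesis is prior × likelihood:
  seal failure: 0.33 × 0.66 = 0.2178
  control-valve sticking: 0.67 × 0.27 = 0.1809
The unnormalized weights sum to 0.3987.
P(seal failure | evidence) ≈ 0.2178 / 0.3987 ≈ 0.546
P(control-valve sticking | evidence) ≈ 0.1809 / 0.3987 ≈ 0.454
The largest is 0.546, so seal failure is most probable.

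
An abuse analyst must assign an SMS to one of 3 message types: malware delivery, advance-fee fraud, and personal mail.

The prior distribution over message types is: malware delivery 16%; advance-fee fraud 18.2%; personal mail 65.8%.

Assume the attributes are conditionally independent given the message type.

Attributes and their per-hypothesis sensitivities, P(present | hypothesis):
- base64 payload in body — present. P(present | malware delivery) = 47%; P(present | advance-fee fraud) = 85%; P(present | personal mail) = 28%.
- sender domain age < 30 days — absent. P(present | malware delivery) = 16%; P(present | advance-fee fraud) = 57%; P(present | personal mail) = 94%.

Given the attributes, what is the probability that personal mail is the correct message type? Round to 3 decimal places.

0.079

Multiply each prior by the joint likelihood of the attribute pattern (using 1 − P(present | H) for each absent attribute):
  malware delivery: 0.160 × 0.47 × (1 − 0.16) = 0.063168
  advance-fee fraud: 0.182 × 0.85 × (1 − 0.57) = 0.066521
  personal mail: 0.658 × 0.28 × (1 − 0.94) = 0.011054
Marginal likelihood of the evidence = 0.14074.
P(personal mail | evidence) = 0.011054 / 0.14074 ≈ 0.079.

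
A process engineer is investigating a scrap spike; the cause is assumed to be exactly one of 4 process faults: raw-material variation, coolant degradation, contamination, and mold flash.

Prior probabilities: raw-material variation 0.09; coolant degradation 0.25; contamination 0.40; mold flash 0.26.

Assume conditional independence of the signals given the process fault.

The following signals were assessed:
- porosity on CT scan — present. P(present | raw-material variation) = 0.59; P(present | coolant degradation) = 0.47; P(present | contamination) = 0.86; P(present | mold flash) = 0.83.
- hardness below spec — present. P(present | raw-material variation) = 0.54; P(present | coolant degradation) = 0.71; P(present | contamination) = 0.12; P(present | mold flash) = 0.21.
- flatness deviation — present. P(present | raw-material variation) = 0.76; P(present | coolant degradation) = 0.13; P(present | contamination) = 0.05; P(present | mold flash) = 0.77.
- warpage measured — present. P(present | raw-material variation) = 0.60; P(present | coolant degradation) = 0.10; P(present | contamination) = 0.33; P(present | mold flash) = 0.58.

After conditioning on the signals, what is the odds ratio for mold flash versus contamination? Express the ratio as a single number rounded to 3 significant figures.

Unnormalized posterior weight (prior times the signal likelihoods) for each of the two hypotheses:
  mold flash: 0.26 × 0.83 × 0.21 × 0.77 × 0.58 = 0.020239
  contamination: 0.40 × 0.86 × 0.12 × 0.05 × 0.33 = 0.00068112
Posterior odds = 0.020239 / 0.00068112 ≈ 29.7.

29.7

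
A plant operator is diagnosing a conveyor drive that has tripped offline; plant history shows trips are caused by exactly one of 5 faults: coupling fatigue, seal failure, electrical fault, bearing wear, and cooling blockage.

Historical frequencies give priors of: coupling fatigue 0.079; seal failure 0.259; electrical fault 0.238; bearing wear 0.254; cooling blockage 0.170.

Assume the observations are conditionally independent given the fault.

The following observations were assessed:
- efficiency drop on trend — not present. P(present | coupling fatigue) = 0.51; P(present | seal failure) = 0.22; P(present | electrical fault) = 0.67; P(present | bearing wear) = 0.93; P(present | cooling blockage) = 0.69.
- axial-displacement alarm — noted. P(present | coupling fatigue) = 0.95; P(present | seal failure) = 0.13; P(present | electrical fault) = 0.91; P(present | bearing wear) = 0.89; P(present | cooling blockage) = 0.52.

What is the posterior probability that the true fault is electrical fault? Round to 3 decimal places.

0.402

Multiply each prior by the joint likelihood of the evidence pattern (using 1 − P(present | H) for each absent observation):
  coupling fatigue: 0.079 × (1 − 0.51) × 0.95 = 0.036775
  seal failure: 0.259 × (1 − 0.22) × 0.13 = 0.026263
  electrical fault: 0.238 × (1 − 0.67) × 0.91 = 0.071471
  bearing wear: 0.254 × (1 − 0.93) × 0.89 = 0.015824
  cooling blockage: 0.170 × (1 − 0.69) × 0.52 = 0.027404
The unnormalized weights sum to 0.17774.
P(electrical fault | evidence) = 0.071471 / 0.17774 ≈ 0.402.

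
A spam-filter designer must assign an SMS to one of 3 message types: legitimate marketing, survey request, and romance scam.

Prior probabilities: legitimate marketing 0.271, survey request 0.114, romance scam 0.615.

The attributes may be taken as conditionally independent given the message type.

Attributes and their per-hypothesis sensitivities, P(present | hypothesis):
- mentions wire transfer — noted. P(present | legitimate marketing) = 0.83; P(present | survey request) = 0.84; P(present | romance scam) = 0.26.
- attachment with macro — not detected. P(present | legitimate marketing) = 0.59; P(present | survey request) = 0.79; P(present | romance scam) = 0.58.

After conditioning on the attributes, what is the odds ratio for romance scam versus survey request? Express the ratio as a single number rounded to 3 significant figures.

3.34

Unnormalized posterior weight (prior times the attribute likelihoods) for each of the two hypotheses (using 1 − P(present | H) for each absent attribute):
  romance scam: 0.615 × 0.26 × (1 − 0.58) = 0.067158
  survey request: 0.114 × 0.84 × (1 − 0.79) = 0.02011
Posterior odds = 0.067158 / 0.02011 ≈ 3.34.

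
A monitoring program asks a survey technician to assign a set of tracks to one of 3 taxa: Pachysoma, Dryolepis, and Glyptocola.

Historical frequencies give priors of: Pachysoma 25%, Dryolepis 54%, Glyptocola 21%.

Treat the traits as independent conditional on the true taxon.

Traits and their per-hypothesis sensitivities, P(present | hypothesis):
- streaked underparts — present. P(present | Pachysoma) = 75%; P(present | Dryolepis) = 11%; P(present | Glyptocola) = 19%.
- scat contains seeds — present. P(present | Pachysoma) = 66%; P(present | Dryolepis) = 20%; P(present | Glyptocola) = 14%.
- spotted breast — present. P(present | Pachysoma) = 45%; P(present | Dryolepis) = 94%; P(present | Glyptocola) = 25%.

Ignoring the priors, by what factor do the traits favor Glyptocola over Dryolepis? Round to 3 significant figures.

Joint likelihood of the trait pattern under each hypothesis:
  Glyptocola: 0.19 × 0.14 × 0.25 = 0.00665
  Dryolepis: 0.11 × 0.20 × 0.94 = 0.02068
Bayes factor = 0.00665 / 0.02068 ≈ 0.322

0.322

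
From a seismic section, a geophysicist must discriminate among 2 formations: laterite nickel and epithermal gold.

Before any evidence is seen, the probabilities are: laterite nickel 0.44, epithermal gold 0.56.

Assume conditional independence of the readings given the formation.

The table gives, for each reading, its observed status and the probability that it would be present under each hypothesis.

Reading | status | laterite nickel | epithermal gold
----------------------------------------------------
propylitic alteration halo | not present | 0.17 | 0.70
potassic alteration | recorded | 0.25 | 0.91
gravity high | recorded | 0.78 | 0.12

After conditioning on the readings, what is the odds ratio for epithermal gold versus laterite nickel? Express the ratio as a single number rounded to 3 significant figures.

Posterior odds equal prior odds times the likelihood ratio; only the two competing hypotheses matter (using 1 − P(present | H) for each absent reading).
  epithermal gold: 0.56 × (1 − 0.70) × 0.91 × 0.12 = 0.018346
  laterite nickel: 0.44 × (1 − 0.17) × 0.25 × 0.78 = 0.071214
Posterior odds = 0.018346 / 0.071214 ≈ 0.258.

0.258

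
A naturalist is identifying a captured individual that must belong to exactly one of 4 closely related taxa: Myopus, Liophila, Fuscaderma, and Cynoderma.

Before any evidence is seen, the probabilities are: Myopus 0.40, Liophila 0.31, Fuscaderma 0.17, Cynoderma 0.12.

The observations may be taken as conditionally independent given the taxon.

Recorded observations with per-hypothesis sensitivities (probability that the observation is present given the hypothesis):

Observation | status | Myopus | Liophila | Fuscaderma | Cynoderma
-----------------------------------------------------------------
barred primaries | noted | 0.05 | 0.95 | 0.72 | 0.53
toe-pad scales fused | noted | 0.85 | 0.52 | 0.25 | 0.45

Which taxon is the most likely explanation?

Liophila

For each hypothesis, the unnormalized posterior weight is prior × product of the observation likelihoods:
  Myopus: 0.40 × 0.05 × 0.85 = 0.017
  Liophila: 0.31 × 0.95 × 0.52 = 0.15314
  Fuscaderma: 0.17 × 0.72 × 0.25 = 0.0306
  Cynoderma: 0.12 × 0.53 × 0.45 = 0.02862
The unnormalized weights sum to 0.22936.
P(Myopus | evidence) ≈ 0.017 / 0.22936 ≈ 0.074
P(Liophila | evidence) ≈ 0.15314 / 0.22936 ≈ 0.668
P(Fuscaderma | evidence) ≈ 0.0306 / 0.22936 ≈ 0.133
P(Cynoderma | evidence) ≈ 0.02862 / 0.22936 ≈ 0.125
The largest is 0.668, so Liophila is most probable.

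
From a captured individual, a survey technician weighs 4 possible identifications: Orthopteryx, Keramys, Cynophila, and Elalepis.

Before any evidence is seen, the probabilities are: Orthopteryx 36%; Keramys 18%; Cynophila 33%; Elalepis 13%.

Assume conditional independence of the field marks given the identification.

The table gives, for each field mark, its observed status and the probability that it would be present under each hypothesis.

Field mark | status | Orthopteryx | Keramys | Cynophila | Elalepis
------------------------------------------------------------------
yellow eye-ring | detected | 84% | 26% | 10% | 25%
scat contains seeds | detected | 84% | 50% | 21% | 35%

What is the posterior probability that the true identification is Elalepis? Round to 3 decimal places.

0.038

By Bayes' rule with conditional independence, the unnormalized weight for each hypothesis is prior × ∏ likelihoods:
  Orthopteryx: 0.36 × 0.84 × 0.84 = 0.25402
  Keramys: 0.18 × 0.26 × 0.50 = 0.0234
  Cynophila: 0.33 × 0.10 × 0.21 = 0.00693
  Elalepis: 0.13 × 0.25 × 0.35 = 0.011375
The unnormalized weights sum to 0.29572.
P(Elalepis | evidence) = 0.011375 / 0.29572 ≈ 0.038.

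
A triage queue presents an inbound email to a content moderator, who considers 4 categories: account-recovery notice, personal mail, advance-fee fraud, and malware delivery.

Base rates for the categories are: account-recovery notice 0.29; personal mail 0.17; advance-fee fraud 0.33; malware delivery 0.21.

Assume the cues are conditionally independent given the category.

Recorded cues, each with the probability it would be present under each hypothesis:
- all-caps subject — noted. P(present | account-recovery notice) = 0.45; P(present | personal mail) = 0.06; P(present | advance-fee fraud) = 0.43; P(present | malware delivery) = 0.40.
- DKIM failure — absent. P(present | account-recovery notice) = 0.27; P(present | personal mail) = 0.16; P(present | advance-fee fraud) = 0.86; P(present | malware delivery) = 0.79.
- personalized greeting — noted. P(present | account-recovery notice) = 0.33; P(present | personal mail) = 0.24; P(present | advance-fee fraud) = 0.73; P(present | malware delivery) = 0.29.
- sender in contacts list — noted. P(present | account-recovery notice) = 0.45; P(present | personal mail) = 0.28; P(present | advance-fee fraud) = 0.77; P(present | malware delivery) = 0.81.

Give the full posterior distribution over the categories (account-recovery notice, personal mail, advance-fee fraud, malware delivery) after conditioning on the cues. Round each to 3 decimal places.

For each hypothesis, the unnormalized posterior weight is prior × product of the cue likelihoods (using 1 − P(present | H) for each absent cue):
  account-recovery notice: 0.29 × 0.45 × (1 − 0.27) × 0.33 × 0.45 = 0.014147
  personal mail: 0.17 × 0.06 × (1 − 0.16) × 0.24 × 0.28 = 0.00057577
  advance-fee fraud: 0.33 × 0.43 × (1 − 0.86) × 0.73 × 0.77 = 0.011167
  malware delivery: 0.21 × 0.40 × (1 − 0.79) × 0.29 × 0.81 = 0.0041436
The unnormalized weights sum to 0.030033.
P(account-recovery notice | evidence) = 0.014147 / 0.030033 ≈ 0.471
P(personal mail | evidence) = 0.00057577 / 0.030033 ≈ 0.019
P(advance-fee fraud | evidence) = 0.011167 / 0.030033 ≈ 0.372
P(malware delivery | evidence) = 0.0041436 / 0.030033 ≈ 0.138

0.471, 0.019, 0.372, 0.138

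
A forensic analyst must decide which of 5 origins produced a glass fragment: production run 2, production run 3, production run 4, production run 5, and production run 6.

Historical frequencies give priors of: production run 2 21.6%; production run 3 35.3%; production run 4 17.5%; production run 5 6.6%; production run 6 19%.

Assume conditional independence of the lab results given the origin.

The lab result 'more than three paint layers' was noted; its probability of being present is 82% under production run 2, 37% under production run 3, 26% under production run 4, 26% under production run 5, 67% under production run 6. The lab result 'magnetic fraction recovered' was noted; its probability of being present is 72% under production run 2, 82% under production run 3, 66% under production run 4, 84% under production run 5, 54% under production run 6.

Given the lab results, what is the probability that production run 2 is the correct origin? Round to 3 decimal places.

For each hypothesis, the unnormalized posterior weight is prior × product of the lab result likelihoods:
  production run 2: 0.216 × 0.82 × 0.72 = 0.12753
  production run 3: 0.353 × 0.37 × 0.82 = 0.1071
  production run 4: 0.175 × 0.26 × 0.66 = 0.03003
  production run 5: 0.066 × 0.26 × 0.84 = 0.014414
  production run 6: 0.190 × 0.67 × 0.54 = 0.068742
Normalizing constant Z = 0.12753 + 0.1071 + 0.03003 + 0.014414 + 0.068742 = 0.34781.
P(production run 2 | evidence) = 0.12753 / 0.34781 ≈ 0.367.

0.367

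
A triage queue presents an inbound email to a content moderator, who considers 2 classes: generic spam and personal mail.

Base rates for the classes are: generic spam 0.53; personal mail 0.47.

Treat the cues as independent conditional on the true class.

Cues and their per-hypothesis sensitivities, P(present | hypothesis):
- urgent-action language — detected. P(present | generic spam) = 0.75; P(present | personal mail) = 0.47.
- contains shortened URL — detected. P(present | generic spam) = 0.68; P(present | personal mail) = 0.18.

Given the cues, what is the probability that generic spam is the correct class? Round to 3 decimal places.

By Bayes' rule with conditional independence, the unnormalized weight for each hypothesis is prior × ∏ likelihoods:
  generic spam: 0.53 × 0.75 × 0.68 = 0.2703
  personal mail: 0.47 × 0.47 × 0.18 = 0.039762
Marginal likelihood of the evidence = 0.31006.
P(generic spam | evidence) = 0.2703 / 0.31006 ≈ 0.872.

0.872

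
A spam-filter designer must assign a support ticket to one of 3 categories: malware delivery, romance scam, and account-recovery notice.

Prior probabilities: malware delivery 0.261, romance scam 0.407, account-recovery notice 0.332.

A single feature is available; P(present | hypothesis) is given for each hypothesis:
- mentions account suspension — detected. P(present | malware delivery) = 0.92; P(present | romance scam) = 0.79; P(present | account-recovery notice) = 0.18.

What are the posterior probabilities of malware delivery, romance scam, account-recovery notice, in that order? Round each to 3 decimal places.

0.386, 0.517, 0.096

By Bayes' rule, the unnormalized weight for each hypothesis is prior × likelihood:
  malware delivery: 0.261 × 0.92 = 0.24012
  romance scam: 0.407 × 0.79 = 0.32153
  account-recovery notice: 0.332 × 0.18 = 0.05976
Marginal likelihood of the evidence = 0.62141.
P(malware delivery | evidence) = 0.24012 / 0.62141 ≈ 0.386
P(romance scam | evidence) = 0.32153 / 0.62141 ≈ 0.517
P(account-recovery notice | evidence) = 0.05976 / 0.62141 ≈ 0.096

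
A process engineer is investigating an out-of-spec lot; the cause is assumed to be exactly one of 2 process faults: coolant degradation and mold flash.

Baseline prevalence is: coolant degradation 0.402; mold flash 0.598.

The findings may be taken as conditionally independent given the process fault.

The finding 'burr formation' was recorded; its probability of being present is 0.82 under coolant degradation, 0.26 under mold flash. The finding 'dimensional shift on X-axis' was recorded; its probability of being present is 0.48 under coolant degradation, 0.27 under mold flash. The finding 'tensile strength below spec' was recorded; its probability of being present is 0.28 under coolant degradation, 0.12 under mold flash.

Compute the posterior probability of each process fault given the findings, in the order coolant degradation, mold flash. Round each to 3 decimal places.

Multiply each prior by the joint likelihood of the evidence pattern:
  coolant degradation: 0.402 × 0.82 × 0.48 × 0.28 = 0.044304
  mold flash: 0.598 × 0.26 × 0.27 × 0.12 = 0.0050376
Normalizing constant Z = 0.044304 + 0.0050376 = 0.049341.
P(coolant degradation | evidence) = 0.044304 / 0.049341 ≈ 0.898
P(mold flash | evidence) = 0.0050376 / 0.049341 ≈ 0.102

0.898, 0.102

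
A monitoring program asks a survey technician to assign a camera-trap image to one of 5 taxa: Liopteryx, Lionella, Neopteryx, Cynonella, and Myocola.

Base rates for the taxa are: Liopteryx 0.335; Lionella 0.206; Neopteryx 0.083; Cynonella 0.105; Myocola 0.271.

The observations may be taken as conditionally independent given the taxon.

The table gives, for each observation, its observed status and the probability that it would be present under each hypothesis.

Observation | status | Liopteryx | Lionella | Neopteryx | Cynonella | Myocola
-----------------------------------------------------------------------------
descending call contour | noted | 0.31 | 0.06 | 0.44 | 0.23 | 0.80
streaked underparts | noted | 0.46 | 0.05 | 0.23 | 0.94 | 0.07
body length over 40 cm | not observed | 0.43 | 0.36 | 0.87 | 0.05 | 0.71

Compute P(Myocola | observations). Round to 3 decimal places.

0.080

Multiply each prior by the joint likelihood of the evidence pattern (using 1 − P(present | H) for each absent observation):
  Liopteryx: 0.335 × 0.31 × 0.46 × (1 − 0.43) = 0.027229
  Lionella: 0.206 × 0.06 × 0.05 × (1 − 0.36) = 0.00039552
  Neopteryx: 0.083 × 0.44 × 0.23 × (1 − 0.87) = 0.0010919
  Cynonella: 0.105 × 0.23 × 0.94 × (1 − 0.05) = 0.021566
  Myocola: 0.271 × 0.80 × 0.07 × (1 − 0.71) = 0.004401
Marginal likelihood of the evidence = 0.054684.
P(Myocola | evidence) = 0.004401 / 0.054684 ≈ 0.080.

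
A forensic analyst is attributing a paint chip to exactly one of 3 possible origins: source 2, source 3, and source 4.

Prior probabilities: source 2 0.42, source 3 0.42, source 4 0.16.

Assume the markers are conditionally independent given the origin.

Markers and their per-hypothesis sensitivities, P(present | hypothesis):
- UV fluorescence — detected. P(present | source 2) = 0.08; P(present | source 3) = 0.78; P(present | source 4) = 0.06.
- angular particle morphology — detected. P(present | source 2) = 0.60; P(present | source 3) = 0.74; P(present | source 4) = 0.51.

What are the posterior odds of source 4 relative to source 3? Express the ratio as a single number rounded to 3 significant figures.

Unnormalized posterior weight (prior times the marker likelihoods) for each of the two hypotheses:
  source 4: 0.16 × 0.06 × 0.51 = 0.004896
  source 3: 0.42 × 0.78 × 0.74 = 0.24242
Odds(source 4 : source 3) = 0.004896 / 0.24242 ≈ 0.0202.

0.0202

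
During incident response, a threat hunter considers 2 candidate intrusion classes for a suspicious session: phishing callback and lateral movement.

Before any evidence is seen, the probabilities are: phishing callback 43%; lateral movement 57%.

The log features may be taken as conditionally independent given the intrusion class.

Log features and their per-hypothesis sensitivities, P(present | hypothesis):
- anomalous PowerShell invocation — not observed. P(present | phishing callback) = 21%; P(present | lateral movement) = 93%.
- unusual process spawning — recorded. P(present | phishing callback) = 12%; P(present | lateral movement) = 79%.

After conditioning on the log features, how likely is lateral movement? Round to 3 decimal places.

Multiply each prior by the joint likelihood of the log feature pattern (using 1 − P(present | H) for each absent log feature):
  phishing callback: 0.43 × (1 − 0.21) × 0.12 = 0.040764
  lateral movement: 0.57 × (1 − 0.93) × 0.79 = 0.031521
Marginal likelihood of the evidence = 0.072285.
P(lateral movement | evidence) = 0.031521 / 0.072285 ≈ 0.436.

0.436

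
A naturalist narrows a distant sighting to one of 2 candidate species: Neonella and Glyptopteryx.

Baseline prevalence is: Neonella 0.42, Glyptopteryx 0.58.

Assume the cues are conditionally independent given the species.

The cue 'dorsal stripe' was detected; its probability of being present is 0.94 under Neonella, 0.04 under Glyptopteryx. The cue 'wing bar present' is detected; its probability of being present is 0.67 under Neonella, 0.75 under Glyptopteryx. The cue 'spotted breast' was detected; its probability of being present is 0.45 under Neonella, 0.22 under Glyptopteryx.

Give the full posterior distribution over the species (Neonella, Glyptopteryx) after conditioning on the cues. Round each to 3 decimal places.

0.969, 0.031

Multiply each prior by the joint likelihood of the cue pattern:
  Neonella: 0.42 × 0.94 × 0.67 × 0.45 = 0.11903
  Glyptopteryx: 0.58 × 0.04 × 0.75 × 0.22 = 0.003828
Normalizing constant Z = 0.11903 + 0.003828 = 0.12286.
P(Neonella | evidence) = 0.11903 / 0.12286 ≈ 0.969
P(Glyptopteryx | evidence) = 0.003828 / 0.12286 ≈ 0.031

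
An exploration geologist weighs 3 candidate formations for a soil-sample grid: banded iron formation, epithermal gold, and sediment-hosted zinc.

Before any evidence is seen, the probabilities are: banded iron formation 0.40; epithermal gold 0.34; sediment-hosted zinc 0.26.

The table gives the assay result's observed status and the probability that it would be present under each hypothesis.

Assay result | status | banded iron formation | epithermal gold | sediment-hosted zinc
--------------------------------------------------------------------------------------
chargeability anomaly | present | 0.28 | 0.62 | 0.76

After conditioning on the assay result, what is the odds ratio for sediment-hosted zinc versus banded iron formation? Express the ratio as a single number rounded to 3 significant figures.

1.76

The normalizing constant cancels in an odds ratio, so compute prior × likelihood for the two hypotheses only:
  sediment-hosted zinc: 0.26 × 0.76 = 0.1976
  banded iron formation: 0.40 × 0.28 = 0.112
Posterior odds = 0.1976 / 0.112 ≈ 1.76.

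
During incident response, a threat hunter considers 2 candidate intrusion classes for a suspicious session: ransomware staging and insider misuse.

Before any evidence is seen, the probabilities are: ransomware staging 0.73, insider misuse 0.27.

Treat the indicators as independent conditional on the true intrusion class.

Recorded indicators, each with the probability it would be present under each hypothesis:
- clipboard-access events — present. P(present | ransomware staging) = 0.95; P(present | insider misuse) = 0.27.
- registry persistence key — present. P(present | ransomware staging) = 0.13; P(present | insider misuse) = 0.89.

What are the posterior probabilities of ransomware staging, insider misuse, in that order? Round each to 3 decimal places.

0.582, 0.418

For each hypothesis, the unnormalized posterior weight is prior × product of the indicator likelihoods:
  ransomware staging: 0.73 × 0.95 × 0.13 = 0.090155
  insider misuse: 0.27 × 0.27 × 0.89 = 0.064881
Marginal likelihood of the evidence = 0.15504.
P(ransomware staging | evidence) = 0.090155 / 0.15504 ≈ 0.582
P(insider misuse | evidence) = 0.064881 / 0.15504 ≈ 0.418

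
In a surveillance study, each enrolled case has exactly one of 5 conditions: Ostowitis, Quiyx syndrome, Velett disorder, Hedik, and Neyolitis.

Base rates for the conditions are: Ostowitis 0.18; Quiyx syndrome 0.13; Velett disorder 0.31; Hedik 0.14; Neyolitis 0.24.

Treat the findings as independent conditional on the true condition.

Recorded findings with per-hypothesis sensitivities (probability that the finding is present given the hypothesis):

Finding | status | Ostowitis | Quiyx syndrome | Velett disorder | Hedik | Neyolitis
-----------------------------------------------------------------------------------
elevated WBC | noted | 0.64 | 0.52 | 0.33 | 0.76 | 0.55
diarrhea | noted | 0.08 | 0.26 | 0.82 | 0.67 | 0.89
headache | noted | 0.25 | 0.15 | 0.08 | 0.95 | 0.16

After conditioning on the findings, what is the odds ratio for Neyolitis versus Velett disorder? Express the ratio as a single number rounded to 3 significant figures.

Unnormalized posterior weight (prior times the finding likelihoods) for each of the two hypotheses:
  Neyolitis: 0.24 × 0.55 × 0.89 × 0.16 = 0.018797
  Velett disorder: 0.31 × 0.33 × 0.82 × 0.08 = 0.0067109
Posterior odds = 0.018797 / 0.0067109 ≈ 2.80.

2.80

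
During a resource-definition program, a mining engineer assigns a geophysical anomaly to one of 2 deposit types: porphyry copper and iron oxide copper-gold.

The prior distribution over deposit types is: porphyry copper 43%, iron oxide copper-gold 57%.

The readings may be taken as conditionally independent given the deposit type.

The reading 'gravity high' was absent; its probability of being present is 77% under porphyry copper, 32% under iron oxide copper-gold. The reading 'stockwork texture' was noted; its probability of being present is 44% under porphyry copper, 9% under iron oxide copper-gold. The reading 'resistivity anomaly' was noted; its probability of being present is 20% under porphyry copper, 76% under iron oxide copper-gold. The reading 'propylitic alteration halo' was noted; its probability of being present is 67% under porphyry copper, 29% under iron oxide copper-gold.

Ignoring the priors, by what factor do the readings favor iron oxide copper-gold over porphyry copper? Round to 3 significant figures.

0.995

The Bayes factor is the ratio of the joint likelihoods of the reading pattern under the two hypotheses (using 1 − P(present | H) for each absent reading).
  iron oxide copper-gold: (1 − 0.32) × 0.09 × 0.76 × 0.29 = 0.013488
  porphyry copper: (1 − 0.77) × 0.44 × 0.20 × 0.67 = 0.013561
Bayes factor = 0.013488 / 0.013561 ≈ 0.995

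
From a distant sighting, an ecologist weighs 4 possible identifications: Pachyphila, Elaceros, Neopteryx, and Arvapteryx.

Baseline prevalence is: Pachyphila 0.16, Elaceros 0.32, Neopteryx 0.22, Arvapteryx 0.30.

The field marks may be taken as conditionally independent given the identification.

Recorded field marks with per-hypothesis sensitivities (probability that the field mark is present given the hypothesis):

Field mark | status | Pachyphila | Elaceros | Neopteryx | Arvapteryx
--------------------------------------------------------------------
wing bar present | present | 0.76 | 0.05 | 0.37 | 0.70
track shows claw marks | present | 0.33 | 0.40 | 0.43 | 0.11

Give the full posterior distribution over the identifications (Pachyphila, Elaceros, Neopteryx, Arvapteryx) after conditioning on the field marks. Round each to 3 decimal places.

By Bayes' rule with conditional independence, the unnormalized weight for each hypothesis is prior × ∏ likelihoods:
  Pachyphila: 0.16 × 0.76 × 0.33 = 0.040128
  Elaceros: 0.32 × 0.05 × 0.40 = 0.0064
  Neopteryx: 0.22 × 0.37 × 0.43 = 0.035002
  Arvapteryx: 0.30 × 0.70 × 0.11 = 0.0231
The unnormalized weights sum to 0.10463.
P(Pachyphila | evidence) = 0.040128 / 0.10463 ≈ 0.384
P(Elaceros | evidence) = 0.0064 / 0.10463 ≈ 0.061
P(Neopteryx | evidence) = 0.035002 / 0.10463 ≈ 0.335
P(Arvapteryx | evidence) = 0.0231 / 0.10463 ≈ 0.221

0.384, 0.061, 0.335, 0.221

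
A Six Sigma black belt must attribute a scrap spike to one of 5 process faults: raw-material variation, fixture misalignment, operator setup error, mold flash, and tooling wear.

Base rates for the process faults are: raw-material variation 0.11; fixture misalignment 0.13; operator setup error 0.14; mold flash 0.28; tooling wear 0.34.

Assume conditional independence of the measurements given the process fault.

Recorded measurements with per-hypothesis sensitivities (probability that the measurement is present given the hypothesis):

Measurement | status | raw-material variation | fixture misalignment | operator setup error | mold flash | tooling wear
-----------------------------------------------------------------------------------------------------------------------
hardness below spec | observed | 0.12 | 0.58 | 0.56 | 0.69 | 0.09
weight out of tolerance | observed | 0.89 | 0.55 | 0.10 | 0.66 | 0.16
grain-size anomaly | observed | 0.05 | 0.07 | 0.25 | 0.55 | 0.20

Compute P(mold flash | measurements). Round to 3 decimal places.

By Bayes' rule with conditional independence, the unnormalized weight for each hypothesis is prior × ∏ likelihoods:
  raw-material variation: 0.11 × 0.12 × 0.89 × 0.05 = 0.0005874
  fixture misalignment: 0.13 × 0.58 × 0.55 × 0.07 = 0.0029029
  operator setup error: 0.14 × 0.56 × 0.10 × 0.25 = 0.00196
  mold flash: 0.28 × 0.69 × 0.66 × 0.55 = 0.070132
  tooling wear: 0.34 × 0.09 × 0.16 × 0.20 = 0.0009792
Normalizing constant Z = 0.0005874 + 0.0029029 + 0.00196 + 0.070132 + 0.0009792 = 0.076561.
P(mold flash | evidence) = 0.070132 / 0.076561 ≈ 0.916.

0.916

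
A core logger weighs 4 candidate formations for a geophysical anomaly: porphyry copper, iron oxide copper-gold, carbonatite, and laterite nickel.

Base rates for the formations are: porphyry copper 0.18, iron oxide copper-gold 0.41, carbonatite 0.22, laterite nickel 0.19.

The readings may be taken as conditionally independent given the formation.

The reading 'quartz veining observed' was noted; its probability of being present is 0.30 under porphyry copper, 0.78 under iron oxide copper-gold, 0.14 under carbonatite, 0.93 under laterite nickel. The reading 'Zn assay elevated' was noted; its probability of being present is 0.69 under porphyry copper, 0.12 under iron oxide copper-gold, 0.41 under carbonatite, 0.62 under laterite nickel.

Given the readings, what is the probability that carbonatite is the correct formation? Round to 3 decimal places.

0.064

For each hypothesis, the unnormalized posterior weight is prior × product of the reading likelihoods:
  porphyry copper: 0.18 × 0.30 × 0.69 = 0.03726
  iron oxide copper-gold: 0.41 × 0.78 × 0.12 = 0.038376
  carbonatite: 0.22 × 0.14 × 0.41 = 0.012628
  laterite nickel: 0.19 × 0.93 × 0.62 = 0.10955
Normalizing constant Z = 0.03726 + 0.038376 + 0.012628 + 0.10955 = 0.19782.
P(carbonatite | evidence) = 0.012628 / 0.19782 ≈ 0.064.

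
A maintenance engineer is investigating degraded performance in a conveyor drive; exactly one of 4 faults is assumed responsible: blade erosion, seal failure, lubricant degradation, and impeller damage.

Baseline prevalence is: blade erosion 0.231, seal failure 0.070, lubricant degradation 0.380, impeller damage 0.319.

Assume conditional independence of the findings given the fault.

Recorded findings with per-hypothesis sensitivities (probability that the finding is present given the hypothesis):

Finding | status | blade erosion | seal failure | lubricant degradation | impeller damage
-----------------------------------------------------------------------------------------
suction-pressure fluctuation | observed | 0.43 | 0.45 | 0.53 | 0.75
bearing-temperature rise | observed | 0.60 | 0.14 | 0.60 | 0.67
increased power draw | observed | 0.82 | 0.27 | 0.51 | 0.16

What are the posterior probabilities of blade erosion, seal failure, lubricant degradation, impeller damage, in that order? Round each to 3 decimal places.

Multiply each prior by the joint likelihood of the evidence pattern:
  blade erosion: 0.231 × 0.43 × 0.60 × 0.82 = 0.04887
  seal failure: 0.070 × 0.45 × 0.14 × 0.27 = 0.0011907
  lubricant degradation: 0.380 × 0.53 × 0.60 × 0.51 = 0.061628
  impeller damage: 0.319 × 0.75 × 0.67 × 0.16 = 0.025648
The unnormalized weights sum to 0.13734.
P(blade erosion | evidence) = 0.04887 / 0.13734 ≈ 0.356
P(seal failure | evidence) = 0.0011907 / 0.13734 ≈ 0.009
P(lubricant degradation | evidence) = 0.061628 / 0.13734 ≈ 0.449
P(impeller damage | evidence) = 0.025648 / 0.13734 ≈ 0.187

0.356, 0.009, 0.449, 0.187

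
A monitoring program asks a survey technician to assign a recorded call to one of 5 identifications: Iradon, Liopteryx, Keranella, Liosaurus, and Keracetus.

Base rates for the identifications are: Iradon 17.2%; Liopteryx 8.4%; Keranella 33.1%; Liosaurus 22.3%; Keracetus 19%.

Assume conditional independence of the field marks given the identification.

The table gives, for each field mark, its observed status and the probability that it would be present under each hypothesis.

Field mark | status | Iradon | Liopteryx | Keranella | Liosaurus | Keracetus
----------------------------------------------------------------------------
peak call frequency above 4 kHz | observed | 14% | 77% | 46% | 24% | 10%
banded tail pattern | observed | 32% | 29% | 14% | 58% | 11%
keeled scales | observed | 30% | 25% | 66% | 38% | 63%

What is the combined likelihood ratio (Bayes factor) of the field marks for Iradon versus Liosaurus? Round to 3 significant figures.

0.254

Take the product of per-field mark likelihoods under each hypothesis, then divide.
  Iradon: 0.14 × 0.32 × 0.30 = 0.01344
  Liosaurus: 0.24 × 0.58 × 0.38 = 0.052896
Bayes factor = 0.01344 / 0.052896 ≈ 0.254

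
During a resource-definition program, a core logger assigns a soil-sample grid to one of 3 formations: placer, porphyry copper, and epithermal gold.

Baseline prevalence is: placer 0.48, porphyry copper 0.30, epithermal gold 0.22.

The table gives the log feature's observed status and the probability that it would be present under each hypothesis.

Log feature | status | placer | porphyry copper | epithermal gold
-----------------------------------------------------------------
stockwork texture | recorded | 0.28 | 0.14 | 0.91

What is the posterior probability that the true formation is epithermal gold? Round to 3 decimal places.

0.532

By Bayes' rule, the unnormalized weight for each hypothesis is prior × likelihood:
  placer: 0.48 × 0.28 = 0.1344
  porphyry copper: 0.30 × 0.14 = 0.042
  epithermal gold: 0.22 × 0.91 = 0.2002
Normalizing constant Z = 0.1344 + 0.042 + 0.2002 = 0.3766.
P(epithermal gold | evidence) = 0.2002 / 0.3766 ≈ 0.532.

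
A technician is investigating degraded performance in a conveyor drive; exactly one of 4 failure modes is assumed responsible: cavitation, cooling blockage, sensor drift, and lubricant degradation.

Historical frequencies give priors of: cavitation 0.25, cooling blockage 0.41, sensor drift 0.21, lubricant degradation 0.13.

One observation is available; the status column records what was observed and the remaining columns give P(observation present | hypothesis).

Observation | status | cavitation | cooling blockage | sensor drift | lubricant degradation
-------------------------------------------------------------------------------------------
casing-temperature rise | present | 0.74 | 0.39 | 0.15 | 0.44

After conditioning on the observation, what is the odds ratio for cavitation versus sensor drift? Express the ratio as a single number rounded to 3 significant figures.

Posterior odds equal prior odds times the likelihood ratio; only the two competing hypotheses matter.
  cavitation: 0.25 × 0.74 = 0.185
  sensor drift: 0.21 × 0.15 = 0.0315
Posterior odds = 0.185 / 0.0315 ≈ 5.87.

5.87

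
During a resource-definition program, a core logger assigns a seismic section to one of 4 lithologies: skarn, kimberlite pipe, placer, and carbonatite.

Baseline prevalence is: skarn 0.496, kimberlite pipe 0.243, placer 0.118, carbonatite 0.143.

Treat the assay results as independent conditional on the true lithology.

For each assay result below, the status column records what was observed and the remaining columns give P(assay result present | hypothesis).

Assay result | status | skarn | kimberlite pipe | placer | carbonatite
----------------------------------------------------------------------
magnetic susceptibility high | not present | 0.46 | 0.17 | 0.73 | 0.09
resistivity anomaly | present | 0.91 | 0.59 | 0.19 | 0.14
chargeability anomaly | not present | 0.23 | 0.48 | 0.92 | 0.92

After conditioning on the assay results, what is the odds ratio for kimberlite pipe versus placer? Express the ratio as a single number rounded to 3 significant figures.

Unnormalized posterior weight (prior times the assay result likelihoods) for each of the two hypotheses (using 1 − P(present | H) for each absent assay result):
  kimberlite pipe: 0.243 × (1 − 0.17) × 0.59 × (1 − 0.48) = 0.061878
  placer: 0.118 × (1 − 0.73) × 0.19 × (1 − 0.92) = 0.00048427
Posterior odds = 0.061878 / 0.00048427 ≈ 128.

128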